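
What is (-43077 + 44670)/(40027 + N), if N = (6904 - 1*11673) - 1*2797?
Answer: 1593/32461 ≈ 0.049074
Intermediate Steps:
N = -7566 (N = (6904 - 11673) - 2797 = -4769 - 2797 = -7566)
(-43077 + 44670)/(40027 + N) = (-43077 + 44670)/(40027 - 7566) = 1593/32461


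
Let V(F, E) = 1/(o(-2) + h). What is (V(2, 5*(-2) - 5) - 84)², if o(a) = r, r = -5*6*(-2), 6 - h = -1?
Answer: 31663129/4489 ≈ 7053.5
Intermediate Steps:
h = 7 (h = 6 - 1*(-1) = 6 + 1 = 7)
r = 60 (r = -30*(-2) = 60)
o(a) = 60
V(F, E) = 1/67 (V(F, E) = 1/(60 + 7) = 1/67)
(V(2, 5*(-2) - 5) - 84)² = (1/67 - 84)² = (-5627/67)² = 31663129/4489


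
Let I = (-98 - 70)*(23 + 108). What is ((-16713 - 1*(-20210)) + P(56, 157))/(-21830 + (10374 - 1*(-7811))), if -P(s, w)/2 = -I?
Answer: 40519/3645 ≈ 11.116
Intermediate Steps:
I = -22008 (I = -168*131 = -22008)
P(s, w) = -44016 (P(s, w) = -(-2)*(-22008) = -2*22008 = -44016)
((-16713 - 1*(-20210)) + P(56, 157))/(-21830 + (10374 - 1*(-7811))) = ((-16713 - 1*(-20210)) - 44016)/(-21830 + (10374 - 1*(-7811))) = ((-16713 + 20210) - 44016)/(-21830 + (10374 + 7811)) = (3497 - 44016)/(-21830 + 18185) = -40519/(-3645) = -40519*(-1/3645) = 40519/3645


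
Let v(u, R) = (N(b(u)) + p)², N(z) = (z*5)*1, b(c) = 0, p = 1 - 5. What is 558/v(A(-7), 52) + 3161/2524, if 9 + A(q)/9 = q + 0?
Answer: 182371/5048 ≈ 36.127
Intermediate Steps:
p = -4
A(q) = -81 + 9*q (A(q) = -81 + 9*(q + 0) = -81 + 9*q)
N(z) = 5*z (N(z) = (5*z)*1 = 5*z)
v(u, R) = 16 (v(u, R) = (5*0 - 4)² = (0 - 4)² = (-4)² = 16)
558/v(A(-7), 52) + 3161/2524 = 558/16 + 3161/2524 = 558*(1/16) + 3161*(1/2524) = 279/8 + 3161/2524 = 182371/5048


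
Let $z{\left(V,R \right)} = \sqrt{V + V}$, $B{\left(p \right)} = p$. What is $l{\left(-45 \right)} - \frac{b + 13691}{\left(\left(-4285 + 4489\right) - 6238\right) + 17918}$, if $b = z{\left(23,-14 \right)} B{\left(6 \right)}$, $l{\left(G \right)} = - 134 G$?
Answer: $\frac{71646829}{11884} - \frac{3 \sqrt{46}}{5942} \approx 6028.8$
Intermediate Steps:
$z{\left(V,R \right)} = \sqrt{2} \sqrt{V}$ ($z{\left(V,R \right)} = \sqrt{2 V} = \sqrt{2} \sqrt{V}$)
$b = 6 \sqrt{46}$ ($b = \sqrt{2} \sqrt{23} \cdot 6 = \sqrt{46} \cdot 6 = 6 \sqrt{46} \approx 40.694$)
$l{\left(-45 \right)} - \frac{b + 13691}{\left(\left(-4285 + 4489\right) - 6238\right) + 17918} = \left(-134\right) \left(-45\right) - \frac{6 \sqrt{46} + 13691}{\left(\left(-4285 + 4489\right) - 6238\right) + 17918} = 6030 - \frac{13691 + 6 \sqrt{46}}{\left(204 - 6238\right) + 17918} = 6030 - \frac{13691 + 6 \sqrt{46}}{-6034 + 17918} = 6030 - \frac{13691 + 6 \sqrt{46}}{11884} = 6030 - \left(13691 + 6 \sqrt{46}\right) \frac{1}{11884} = 6030 - \left(\frac{13691}{11884} + \frac{3 \sqrt{46}}{5942}\right) = \frac{71646829}{11884} - \frac{3 \sqrt{46}}{5942}$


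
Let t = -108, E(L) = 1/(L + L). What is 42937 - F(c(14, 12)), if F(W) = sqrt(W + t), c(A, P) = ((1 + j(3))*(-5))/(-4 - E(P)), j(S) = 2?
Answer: 42937 - 6*I*sqrt(27257)/97 ≈ 42937.0 - 10.212*I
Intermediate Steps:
E(L) = 1/(2*L)
c(A, P) = -15/(-4 - 1/(2*P)) (c(A, P) = ((1 + 2)*(-5))/(-4 - 1/(2*P)) = (3*(-5))/(-4 - 1/(2*P)) = -15/(-4 - 1/(2*P)))
F(W) = sqrt(-108 + W) (F(W) = sqrt(W - 108) = sqrt(-108 + W))
42937 - F(c(14, 12)) = 42937 - sqrt(-108 + 30*12/(1 + 8*12)) = 42937 - sqrt(-108 + 30*12/(1 + 96)) = 42937 - sqrt(-108 + 30*12/97) = 42937 - sqrt(-108 + 30*12*(1/97)) = 42937 - sqrt(-108 + 360/97) = 42937 - sqrt(-10116/97) = 42937 - 6*I*sqrt(27257)/97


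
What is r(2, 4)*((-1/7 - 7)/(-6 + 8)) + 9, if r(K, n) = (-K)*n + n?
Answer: 163/7 ≈ 23.286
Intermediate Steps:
r(K, n) = n - K*n (r(K, n) = -K*n + n = n - K*n)
r(2, 4)*((-1/7 - 7)/(-6 + 8)) + 9 = (4*(1 - 1*2))*((-1/7 - 7)/(-6 + 8)) + 9 = (4*(1 - 2))*((-1*⅐ - 7)/2) + 9 = (4*(-1))*((-⅐ - 7)*(½)) + 9 = -(-200)/(7*2) + 9 = -4*(-25/7) + 9 = 100/7 + 9 = 163/7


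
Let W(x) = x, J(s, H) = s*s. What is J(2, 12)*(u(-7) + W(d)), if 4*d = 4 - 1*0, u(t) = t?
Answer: -24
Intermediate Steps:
J(s, H) = s**2
d = 1 (d = (4 - 1*0)/4 = (4 + 0)/4 = (1/4)*4 = 1)
J(2, 12)*(u(-7) + W(d)) = 2**2*(-7 + 1) = 4*(-6) = -24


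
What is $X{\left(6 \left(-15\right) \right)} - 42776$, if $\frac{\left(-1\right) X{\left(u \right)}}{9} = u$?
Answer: $-41966$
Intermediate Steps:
$X{\left(u \right)} = - 9 u$
$X{\left(6 \left(-15\right) \right)} - 42776 = - 9 \cdot 6 \left(-15\right) - 42776 = \left(-9\right) \left(-90\right) - 42776 = 810 - 42776 = -41966$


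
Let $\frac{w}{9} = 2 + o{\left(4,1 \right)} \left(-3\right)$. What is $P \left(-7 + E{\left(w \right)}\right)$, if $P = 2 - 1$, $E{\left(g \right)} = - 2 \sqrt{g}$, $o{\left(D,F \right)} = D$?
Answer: $-7 - 6 i \sqrt{10} \approx -7.0 - 18.974 i$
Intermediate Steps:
$w = -90$ ($w = 9 \left(2 + 4 \left(-3\right)\right) = 9 \left(2 - 12\right) = 9 \left(-10\right) = -90$)
$P = 1$
$P \left(-7 + E{\left(w \right)}\right) = 1 \left(-7 - 2 \sqrt{-90}\right) = 1 \left(-7 - 2 \cdot 3 i \sqrt{10}\right) = 1 \left(-7 - 6 i \sqrt{10}\right) = -7 - 6 i \sqrt{10}$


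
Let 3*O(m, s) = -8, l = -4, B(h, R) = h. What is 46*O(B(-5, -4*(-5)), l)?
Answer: -368/3 ≈ -122.67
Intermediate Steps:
O(m, s) = -8/3 (O(m, s) = (⅓)*(-8) = -8/3)
46*O(B(-5, -4*(-5)), l) = 46*(-8/3) = -368/3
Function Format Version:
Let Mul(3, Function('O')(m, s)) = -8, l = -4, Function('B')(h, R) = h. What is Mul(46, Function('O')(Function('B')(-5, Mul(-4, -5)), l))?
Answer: Rational(-368, 3) ≈ -122.67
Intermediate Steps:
Function('O')(m, s) = Rational(-8, 3) (Function('O')(m, s) = Mul(Rational(1, 3), -8) = Rational(-8, 3))
Mul(46, Function('O')(Function('B')(-5, Mul(-4, -5)), l)) = Mul(46, Rational(-8, 3)) = Rational(-368, 3)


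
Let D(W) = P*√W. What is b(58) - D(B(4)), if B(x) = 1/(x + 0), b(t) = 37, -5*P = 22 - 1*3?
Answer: 389/10 ≈ 38.900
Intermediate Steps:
P = -19/5 (P = -(22 - 1*3)/5 = -(22 - 3)/5 = -⅕*19 = -19/5 ≈ -3.8000)
B(x) = 1/x
D(W) = -19*√W/5
b(58) - D(B(4)) = 37 - (-19)*√(1/4)/5 = 37 - (-19)*√(¼)/5 = 37 - (-19)/(5*2) = 37 - 1*(-19/10) = 37 + 19/10 = 389/10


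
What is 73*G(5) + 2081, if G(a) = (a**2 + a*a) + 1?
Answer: 5804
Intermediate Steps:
G(a) = 1 + 2*a**2 (G(a) = (a**2 + a**2) + 1 = 2*a**2 + 1 = 1 + 2*a**2)
73*G(5) + 2081 = 73*(1 + 2*5**2) + 2081 = 73*(1 + 2*25) + 2081 = 73*(1 + 50) + 2081 = 73*51 + 2081 = 3723 + 2081 = 5804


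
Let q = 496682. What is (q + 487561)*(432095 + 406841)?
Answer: 825716885448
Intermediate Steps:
(q + 487561)*(432095 + 406841) = (496682 + 487561)*(432095 + 406841) = 984243*838936 = 825716885448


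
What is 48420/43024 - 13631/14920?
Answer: 8497891/40119880 ≈ 0.21181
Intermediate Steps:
48420/43024 - 13631/14920 = 48420*(1/43024) - 13631*1/14920 = 12105/10756 - 13631/14920 = 8497891/40119880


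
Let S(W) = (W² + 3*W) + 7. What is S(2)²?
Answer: 289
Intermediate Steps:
S(W) = 7 + W² + 3*W
S(2)² = (7 + 2² + 3*2)² = (7 + 4 + 6)² = 17² = 289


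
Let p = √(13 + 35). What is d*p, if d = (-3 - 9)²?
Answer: 576*√3 ≈ 997.66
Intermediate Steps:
p = 4*√3 (p = √48 = 4*√3 ≈ 6.9282)
d = 144 (d = (-12)² = 144)
d*p = 144*(4*√3) = 576*√3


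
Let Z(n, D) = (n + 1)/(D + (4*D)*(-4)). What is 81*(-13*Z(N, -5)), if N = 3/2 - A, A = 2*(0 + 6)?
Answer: 6669/50 ≈ 133.38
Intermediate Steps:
A = 12 (A = 2*6 = 12)
N = -21/2 (N = 3/2 - 1*12 = 3*(½) - 12 = 3/2 - 12 = -21/2 ≈ -10.500)
Z(n, D) = -(1 + n)/(15*D) (Z(n, D) = (1 + n)/(D - 16*D) = (1 + n)/((-15*D)) = (1 + n)*(-1/(15*D)) = -(1 + n)/(15*D))
81*(-13*Z(N, -5)) = 81*(-13*(-1 - 1*(-21/2))/(15*(-5))) = 81*(-13*(-1)*(-1 + 21/2)/(15*5)) = 81*(-13*(-1)*19/(15*5*2)) = 81*(-13*(-19/150)) = 81*(247/150) = 6669/50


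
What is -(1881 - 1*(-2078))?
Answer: -3959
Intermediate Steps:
-(1881 - 1*(-2078)) = -(1881 + 2078) = -1*3959 = -3959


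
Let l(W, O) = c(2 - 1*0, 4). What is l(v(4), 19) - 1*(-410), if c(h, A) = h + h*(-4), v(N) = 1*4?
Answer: 404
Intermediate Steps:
v(N) = 4
c(h, A) = -3*h (c(h, A) = h - 4*h = -3*h)
l(W, O) = -6 (l(W, O) = -3*(2 - 1*0) = -3*(2 + 0) = -3*2 = -6)
l(v(4), 19) - 1*(-410) = -6 - 1*(-410) = -6 + 410 = 404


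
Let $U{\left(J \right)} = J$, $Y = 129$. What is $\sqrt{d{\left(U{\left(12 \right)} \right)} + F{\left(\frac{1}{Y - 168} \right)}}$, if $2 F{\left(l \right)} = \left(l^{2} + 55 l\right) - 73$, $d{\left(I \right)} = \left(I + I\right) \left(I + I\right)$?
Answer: $\frac{\sqrt{3278030}}{78} \approx 23.212$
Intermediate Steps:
$d{\left(I \right)} = 4 I^{2}$ ($d{\left(I \right)} = 2 I 2 I = 4 I^{2}$)
$F{\left(l \right)} = - \frac{73}{2} + \frac{l^{2}}{2} + \frac{55 l}{2}$ ($F{\left(l \right)} = \frac{\left(l^{2} + 55 l\right) - 73}{2} = \frac{-73 + l^{2} + 55 l}{2} = - \frac{73}{2} + \frac{l^{2}}{2} + \frac{55 l}{2}$)
$\sqrt{d{\left(U{\left(12 \right)} \right)} + F{\left(\frac{1}{Y - 168} \right)}} = \sqrt{4 \cdot 12^{2} + \left(- \frac{73}{2} + \frac{\left(\frac{1}{129 - 168}\right)^{2}}{2} + \frac{55}{2 \left(129 - 168\right)}\right)} = \sqrt{4 \cdot 144 + \left(- \frac{73}{2} + \frac{\left(\frac{1}{-39}\right)^{2}}{2} + \frac{55}{2 \left(-39\right)}\right)} = \sqrt{576 + \left(- \frac{73}{2} + \frac{\left(- \frac{1}{39}\right)^{2}}{2} + \frac{55}{2} \left(- \frac{1}{39}\right)\right)} = \sqrt{576 - \frac{113177}{3042}} = \sqrt{\frac{1639015}{3042}} = \frac{\sqrt{3278030}}{78}$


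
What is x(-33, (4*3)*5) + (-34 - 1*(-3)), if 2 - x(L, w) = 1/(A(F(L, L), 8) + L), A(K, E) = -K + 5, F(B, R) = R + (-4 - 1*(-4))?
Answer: -146/5 ≈ -29.200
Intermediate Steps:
F(B, R) = R (F(B, R) = R + (-4 + 4) = R + 0 = R)
A(K, E) = 5 - K
x(L, w) = 9/5 (x(L, w) = 2 - 1/((5 - L) + L) = 2 - 1/5 = 2 - 1*⅕ = 2 - ⅕ = 9/5)
x(-33, (4*3)*5) + (-34 - 1*(-3)) = 9/5 + (-34 - 1*(-3)) = 9/5 + (-34 + 3) = 9/5 - 31 = -146/5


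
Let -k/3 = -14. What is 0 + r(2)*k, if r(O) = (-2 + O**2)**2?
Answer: 168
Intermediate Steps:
k = 42 (k = -3*(-14) = 42)
0 + r(2)*k = 0 + (-2 + 2**2)**2*42 = 0 + (-2 + 4)**2*42 = 0 + 2**2*42 = 0 + 4*42 = 0 + 168 = 168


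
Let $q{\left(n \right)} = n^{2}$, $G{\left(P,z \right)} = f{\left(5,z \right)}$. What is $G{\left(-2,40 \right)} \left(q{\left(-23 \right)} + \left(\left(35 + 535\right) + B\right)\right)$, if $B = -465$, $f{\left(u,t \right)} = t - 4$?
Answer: $22824$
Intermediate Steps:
$f{\left(u,t \right)} = -4 + t$ ($f{\left(u,t \right)} = t - 4 = -4 + t$)
$G{\left(P,z \right)} = -4 + z$
$G{\left(-2,40 \right)} \left(q{\left(-23 \right)} + \left(\left(35 + 535\right) + B\right)\right) = \left(-4 + 40\right) \left(\left(-23\right)^{2} + \left(\left(35 + 535\right) - 465\right)\right) = 36 \left(529 + \left(570 - 465\right)\right) = 36 \left(529 + 105\right) = 36 \cdot 634 = 22824$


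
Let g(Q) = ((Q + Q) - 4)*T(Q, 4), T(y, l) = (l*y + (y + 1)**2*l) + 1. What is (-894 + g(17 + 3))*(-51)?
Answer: -3341826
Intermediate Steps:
T(y, l) = 1 + l*y + l*(1 + y)**2 (T(y, l) = (l*y + (1 + y)**2*l) + 1 = (l*y + l*(1 + y)**2) + 1 = 1 + l*y + l*(1 + y)**2)
g(Q) = (-4 + 2*Q)*(1 + 4*Q + 4*(1 + Q)**2) (g(Q) = ((Q + Q) - 4)*(1 + 4*Q + 4*(1 + Q)**2) = (2*Q - 4)*(1 + 4*Q + 4*(1 + Q)**2) = (-4 + 2*Q)*(1 + 4*Q + 4*(1 + Q)**2))
(-894 + g(17 + 3))*(-51) = (-894 + (-20 - 38*(17 + 3) + 8*(17 + 3)**2 + 8*(17 + 3)**3))*(-51) = (-894 + (-20 - 38*20 + 8*20**2 + 8*20**3))*(-51) = (-894 + (-20 - 760 + 8*400 + 8*8000))*(-51) = (-894 + (-20 - 760 + 3200 + 64000))*(-51) = (-894 + 66420)*(-51) = 65526*(-51) = -3341826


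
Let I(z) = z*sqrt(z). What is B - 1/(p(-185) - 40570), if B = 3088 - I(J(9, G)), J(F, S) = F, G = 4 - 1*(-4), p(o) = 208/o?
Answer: 22974819323/7505658 ≈ 3061.0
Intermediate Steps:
G = 8 (G = 4 + 4 = 8)
I(z) = z**(3/2)
B = 3061 (B = 3088 - 9**(3/2) = 3088 - 1*27 = 3088 - 27 = 3061)
B - 1/(p(-185) - 40570) = 3061 - 1/(208/(-185) - 40570) = 3061 - 1/(208*(-1/185) - 40570) = 3061 - 1/(-208/185 - 40570) = 3061 - 1/(-7505658/185) = 3061 - 1*(-185/7505658) = 3061 + 185/7505658 = 22974819323/7505658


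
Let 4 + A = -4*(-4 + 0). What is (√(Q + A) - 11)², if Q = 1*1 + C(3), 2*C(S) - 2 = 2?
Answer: (11 - √15)² ≈ 50.794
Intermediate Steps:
C(S) = 2 (C(S) = 1 + (½)*2 = 1 + 1 = 2)
A = 12 (A = -4 - 4*(-4 + 0) = -4 - 4*(-4) = -4 + 16 = 12)
Q = 3 (Q = 1*1 + 2 = 1 + 2 = 3)
(√(Q + A) - 11)² = (√(3 + 12) - 11)² = (√15 - 11)² = (-11 + √15)²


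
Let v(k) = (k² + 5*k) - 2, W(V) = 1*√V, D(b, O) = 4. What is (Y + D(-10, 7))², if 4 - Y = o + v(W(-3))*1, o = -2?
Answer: 150 - 150*I*√3 ≈ 150.0 - 259.81*I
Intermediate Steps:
W(V) = √V
v(k) = -2 + k² + 5*k
Y = 11 - 5*I*√3 (Y = 4 - (-2 + (-2 + (√(-3))² + 5*√(-3))*1) = 4 - (-2 + (-2 + (I*√3)² + 5*(I*√3))*1) = 4 - (-2 + (-2 - 3 + 5*I*√3)*1) = 4 - (-2 + (-5 + 5*I*√3)*1) = 4 - (-2 + (-5 + 5*I*√3)) = 4 - (-7 + 5*I*√3) = 4 + (7 - 5*I*√3) = 11 - 5*I*√3 ≈ 11.0 - 8.6602*I)
(Y + D(-10, 7))² = ((11 - 5*I*√3) + 4)² = (15 - 5*I*√3)²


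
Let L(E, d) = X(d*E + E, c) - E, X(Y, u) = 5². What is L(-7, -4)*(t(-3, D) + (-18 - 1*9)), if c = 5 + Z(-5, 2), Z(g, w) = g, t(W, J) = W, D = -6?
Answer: -960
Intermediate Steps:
c = 0 (c = 5 - 5 = 0)
X(Y, u) = 25
L(E, d) = 25 - E
L(-7, -4)*(t(-3, D) + (-18 - 1*9)) = (25 - 1*(-7))*(-3 + (-18 - 1*9)) = (25 + 7)*(-3 + (-18 - 9)) = 32*(-3 - 27) = 32*(-30) = -960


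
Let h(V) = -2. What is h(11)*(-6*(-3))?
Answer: -36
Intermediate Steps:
h(11)*(-6*(-3)) = -(-12)*(-3) = -2*18 = -36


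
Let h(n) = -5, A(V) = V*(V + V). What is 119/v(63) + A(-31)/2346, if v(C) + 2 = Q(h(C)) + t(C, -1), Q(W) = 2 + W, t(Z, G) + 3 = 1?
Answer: -18980/1173 ≈ -16.181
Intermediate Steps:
A(V) = 2*V² (A(V) = V*(2*V) = 2*V²)
t(Z, G) = -2 (t(Z, G) = -3 + 1 = -2)
v(C) = -7 (v(C) = -2 + ((2 - 5) - 2) = -2 + (-3 - 2) = -2 - 5 = -7)
119/v(63) + A(-31)/2346 = 119/(-7) + (2*(-31)²)/2346 = 119*(-⅐) + (2*961)*(1/2346) = -17 + 1922*(1/2346) = -17 + 961/1173 = -18980/1173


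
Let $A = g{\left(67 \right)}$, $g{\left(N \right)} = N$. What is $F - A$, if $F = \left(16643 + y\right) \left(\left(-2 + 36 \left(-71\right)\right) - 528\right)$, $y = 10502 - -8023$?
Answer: $-108528515$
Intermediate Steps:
$A = 67$
$y = 18525$ ($y = 10502 + 8023 = 18525$)
$F = -108528448$ ($F = \left(16643 + 18525\right) \left(\left(-2 + 36 \left(-71\right)\right) - 528\right) = 35168 \left(\left(-2 - 2556\right) - 528\right) = 35168 \left(-2558 - 528\right) = 35168 \left(-3086\right) = -108528448$)
$F - A = -108528448 - 67 = -108528515$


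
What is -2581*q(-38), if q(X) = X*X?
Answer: -3726964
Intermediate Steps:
q(X) = X**2
-2581*q(-38) = -2581*(-38)**2 = -2581*1444 = -3726964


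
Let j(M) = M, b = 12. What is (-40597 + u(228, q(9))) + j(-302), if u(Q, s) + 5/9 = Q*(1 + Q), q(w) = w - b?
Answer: 101812/9 ≈ 11312.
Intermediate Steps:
q(w) = -12 + w (q(w) = w - 1*12 = w - 12 = -12 + w)
u(Q, s) = -5/9 + Q*(1 + Q)
(-40597 + u(228, q(9))) + j(-302) = (-40597 + (-5/9 + 228 + 228**2)) - 302 = (-40597 + (-5/9 + 228 + 51984)) - 302 = (-40597 + 469903/9) - 302 = 104530/9 - 302 = 101812/9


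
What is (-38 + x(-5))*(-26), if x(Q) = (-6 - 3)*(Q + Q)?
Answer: -1352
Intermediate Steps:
x(Q) = -18*Q
(-38 + x(-5))*(-26) = (-38 - 18*(-5))*(-26) = (-38 + 90)*(-26) = 52*(-26) = -1352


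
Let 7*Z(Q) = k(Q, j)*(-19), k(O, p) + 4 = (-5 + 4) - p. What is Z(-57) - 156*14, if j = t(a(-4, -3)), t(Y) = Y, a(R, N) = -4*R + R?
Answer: -14965/7 ≈ -2137.9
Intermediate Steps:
a(R, N) = -3*R
j = 12 (j = -3*(-4) = 12)
k(O, p) = -5 - p (k(O, p) = -4 + ((-5 + 4) - p) = -4 + (-1 - p) = -5 - p)
Z(Q) = 323/7 (Z(Q) = ((-5 - 1*12)*(-19))/7 = ((-5 - 12)*(-19))/7 = (-17*(-19))/7 = (⅐)*323 = 323/7)
Z(-57) - 156*14 = 323/7 - 156*14 = 323/7 - 2184 = -14965/7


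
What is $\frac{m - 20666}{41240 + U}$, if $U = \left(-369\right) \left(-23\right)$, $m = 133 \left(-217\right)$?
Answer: $- \frac{49527}{49727} \approx -0.99598$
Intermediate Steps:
$m = -28861$
$U = 8487$
$\frac{m - 20666}{41240 + U} = \frac{-28861 - 20666}{41240 + 8487} = - \frac{49527}{49727}$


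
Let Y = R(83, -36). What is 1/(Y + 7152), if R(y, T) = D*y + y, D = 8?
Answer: 1/7899 ≈ 0.00012660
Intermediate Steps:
R(y, T) = 9*y (R(y, T) = 8*y + y = 9*y)
Y = 747 (Y = 9*83 = 747)
1/(Y + 7152) = 1/(747 + 7152) = 1/7899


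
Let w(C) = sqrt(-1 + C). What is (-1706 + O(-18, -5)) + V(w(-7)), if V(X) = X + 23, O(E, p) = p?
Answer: -1688 + 2*I*sqrt(2) ≈ -1688.0 + 2.8284*I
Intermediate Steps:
V(X) = 23 + X
(-1706 + O(-18, -5)) + V(w(-7)) = (-1706 - 5) + (23 + sqrt(-1 - 7)) = -1711 + (23 + sqrt(-8)) = -1711 + (23 + 2*I*sqrt(2)) = -1688 + 2*I*sqrt(2)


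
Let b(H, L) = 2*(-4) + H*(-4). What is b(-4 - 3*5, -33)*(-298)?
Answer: -20264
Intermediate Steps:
b(H, L) = -8 - 4*H
b(-4 - 3*5, -33)*(-298) = (-8 - 4*(-4 - 3*5))*(-298) = (-8 - 4*(-4 - 15))*(-298) = (-8 - 4*(-19))*(-298) = (-8 + 76)*(-298) = 68*(-298) = -20264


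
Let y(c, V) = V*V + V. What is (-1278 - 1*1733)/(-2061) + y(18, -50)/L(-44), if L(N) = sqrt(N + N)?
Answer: 3011/2061 - 1225*I*sqrt(22)/22 ≈ 1.4609 - 261.17*I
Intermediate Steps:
y(c, V) = V + V**2 (y(c, V) = V**2 + V = V + V**2)
L(N) = sqrt(2)*sqrt(N) (L(N) = sqrt(2*N) = sqrt(2)*sqrt(N))
(-1278 - 1*1733)/(-2061) + y(18, -50)/L(-44) = (-1278 - 1*1733)/(-2061) + (-50*(1 - 50))/((sqrt(2)*sqrt(-44))) = (-1278 - 1733)*(-1/2061) + (-50*(-49))/((sqrt(2)*(2*I*sqrt(11)))) = -3011*(-1/2061) + 2450/((2*I*sqrt(22))) = 3011/2061 + 2450*(-I*sqrt(22)/44) = 3011/2061 - 1225*I*sqrt(22)/22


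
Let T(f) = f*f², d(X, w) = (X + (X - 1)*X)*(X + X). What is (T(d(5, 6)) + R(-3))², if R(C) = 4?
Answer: 244140750000016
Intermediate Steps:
d(X, w) = 2*X*(X + X*(-1 + X)) (d(X, w) = (X + (-1 + X)*X)*(2*X) = (X + X*(-1 + X))*(2*X) = 2*X*(X + X*(-1 + X)))
T(f) = f³
(T(d(5, 6)) + R(-3))² = ((2*5³)³ + 4)² = ((2*125)³ + 4)² = (250³ + 4)² = (15625000 + 4)² = 15625004² = 244140750000016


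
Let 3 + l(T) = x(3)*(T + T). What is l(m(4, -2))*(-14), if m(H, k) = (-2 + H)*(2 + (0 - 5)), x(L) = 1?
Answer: 210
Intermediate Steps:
m(H, k) = 6 - 3*H (m(H, k) = (-2 + H)*(2 - 5) = (-2 + H)*(-3) = 6 - 3*H)
l(T) = -3 + 2*T (l(T) = -3 + 1*(T + T) = -3 + 1*(2*T) = -3 + 2*T)
l(m(4, -2))*(-14) = (-3 + 2*(6 - 3*4))*(-14) = (-3 + 2*(6 - 12))*(-14) = (-3 + 2*(-6))*(-14) = (-3 - 12)*(-14) = -15*(-14) = 210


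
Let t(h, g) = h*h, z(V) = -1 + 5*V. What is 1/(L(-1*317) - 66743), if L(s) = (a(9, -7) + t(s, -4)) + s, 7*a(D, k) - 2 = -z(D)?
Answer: 1/33423 ≈ 2.9920e-5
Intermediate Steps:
t(h, g) = h²
a(D, k) = 3/7 - 5*D/7 (a(D, k) = 2/7 + (-(-1 + 5*D))/7 = 2/7 + (1 - 5*D)/7 = 2/7 + (⅐ - 5*D/7) = 3/7 - 5*D/7)
L(s) = -6 + s + s² (L(s) = ((3/7 - 5/7*9) + s²) + s = ((3/7 - 45/7) + s²) + s = (-6 + s²) + s = -6 + s + s²)
1/(L(-1*317) - 66743) = 1/((-6 - 1*317 + (-1*317)²) - 66743) = 1/((-6 - 317 + (-317)²) - 66743) = 1/((-6 - 317 + 100489) - 66743) = 1/(100166 - 66743) = 1/33423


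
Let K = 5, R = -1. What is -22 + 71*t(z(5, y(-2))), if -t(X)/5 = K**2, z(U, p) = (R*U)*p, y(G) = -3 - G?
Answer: -8897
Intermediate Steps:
z(U, p) = -U*p (z(U, p) = (-U)*p = -U*p)
t(X) = -125 (t(X) = -5*5**2 = -5*25 = -125)
-22 + 71*t(z(5, y(-2))) = -22 + 71*(-125) = -22 - 8875 = -8897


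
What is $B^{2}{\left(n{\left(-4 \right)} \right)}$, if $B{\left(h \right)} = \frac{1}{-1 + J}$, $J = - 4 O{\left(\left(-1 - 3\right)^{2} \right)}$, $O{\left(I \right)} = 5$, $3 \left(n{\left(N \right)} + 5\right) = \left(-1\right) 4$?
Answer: $\frac{1}{441} \approx 0.0022676$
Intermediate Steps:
$n{\left(N \right)} = - \frac{19}{3}$ ($n{\left(N \right)} = -5 + \frac{\left(-1\right) 4}{3} = -5 + \frac{1}{3} \left(-4\right) = -5 - \frac{4}{3} = - \frac{19}{3}$)
$J = -20$ ($J = \left(-4\right) 5 = -20$)
$B{\left(h \right)} = - \frac{1}{21}$ ($B{\left(h \right)} = \frac{1}{-1 - 20} = \frac{1}{-21} = - \frac{1}{21}$)
$B^{2}{\left(n{\left(-4 \right)} \right)} = \left(- \frac{1}{21}\right)^{2} = \frac{1}{441}$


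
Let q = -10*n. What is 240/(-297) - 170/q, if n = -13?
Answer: -2723/1287 ≈ -2.1158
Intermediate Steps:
q = 130 (q = -10*(-13) = 130)
240/(-297) - 170/q = 240/(-297) - 170/130 = 240*(-1/297) - 170*1/130 = -80/99 - 17/13 = -2723/1287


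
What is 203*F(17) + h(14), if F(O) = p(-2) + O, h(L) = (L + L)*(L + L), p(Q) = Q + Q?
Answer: 3423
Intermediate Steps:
p(Q) = 2*Q
h(L) = 4*L² (h(L) = (2*L)*(2*L) = 4*L²)
F(O) = -4 + O (F(O) = 2*(-2) + O = -4 + O)
203*F(17) + h(14) = 203*(-4 + 17) + 4*14² = 203*13 + 4*196 = 2639 + 784 = 3423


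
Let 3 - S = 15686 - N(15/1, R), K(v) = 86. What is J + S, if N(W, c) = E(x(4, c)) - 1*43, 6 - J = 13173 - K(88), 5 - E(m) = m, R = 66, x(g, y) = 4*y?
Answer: -29066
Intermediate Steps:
E(m) = 5 - m
J = -13081 (J = 6 - (13173 - 1*86) = 6 - (13173 - 86) = 6 - 1*13087 = 6 - 13087 = -13081)
N(W, c) = -38 - 4*c (N(W, c) = (5 - 4*c) - 1*43 = (5 - 4*c) - 43 = -38 - 4*c)
S = -15985 (S = 3 - (15686 - (-38 - 4*66)) = 3 - (15686 - (-38 - 264)) = 3 - (15686 - 1*(-302)) = 3 - (15686 + 302) = 3 - 1*15988 = 3 - 15988 = -15985)
J + S = -13081 - 15985 = -29066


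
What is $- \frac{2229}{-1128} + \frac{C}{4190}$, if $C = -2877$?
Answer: $\frac{1015709}{787720} \approx 1.2894$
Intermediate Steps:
$- \frac{2229}{-1128} + \frac{C}{4190} = - \frac{2229}{-1128} - \frac{2877}{4190} = \left(-2229\right) \left(- \frac{1}{1128}\right) - \frac{2877}{4190} = \frac{743}{376} - \frac{2877}{4190} = \frac{1015709}{787720}$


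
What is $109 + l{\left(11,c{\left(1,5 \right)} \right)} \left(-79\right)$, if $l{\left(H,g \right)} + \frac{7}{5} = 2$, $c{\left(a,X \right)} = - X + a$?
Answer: $\frac{308}{5} \approx 61.6$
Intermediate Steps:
$c{\left(a,X \right)} = a - X$
$l{\left(H,g \right)} = \frac{3}{5}$ ($l{\left(H,g \right)} = - \frac{7}{5} + 2 = \frac{3}{5}$)
$109 + l{\left(11,c{\left(1,5 \right)} \right)} \left(-79\right) = 109 + \frac{3}{5} \left(-79\right) = 109 - \frac{237}{5} = \frac{308}{5}$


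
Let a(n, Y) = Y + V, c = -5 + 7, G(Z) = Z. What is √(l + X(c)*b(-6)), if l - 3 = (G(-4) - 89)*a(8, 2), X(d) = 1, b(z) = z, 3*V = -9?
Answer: 3*√10 ≈ 9.4868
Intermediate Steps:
V = -3 (V = (⅓)*(-9) = -3)
c = 2
a(n, Y) = -3 + Y (a(n, Y) = Y - 3 = -3 + Y)
l = 96 (l = 3 + (-4 - 89)*(-3 + 2) = 3 - 93*(-1) = 3 + 93 = 96)
√(l + X(c)*b(-6)) = √(96 + 1*(-6)) = √(96 - 6) = √90 = 3*√10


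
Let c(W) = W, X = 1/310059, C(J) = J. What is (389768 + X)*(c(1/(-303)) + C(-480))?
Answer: -17576701390039033/93947877 ≈ -1.8709e+8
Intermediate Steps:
X = 1/310059 ≈ 3.2252e-6
(389768 + X)*(c(1/(-303)) + C(-480)) = (389768 + 1/310059)*(1/(-303) - 480) = 120851076313*(-1/303 - 480)/310059 = (120851076313/310059)*(-145441/303) = -17576701390039033/93947877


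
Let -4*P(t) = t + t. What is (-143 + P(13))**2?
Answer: 89401/4 ≈ 22350.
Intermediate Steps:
P(t) = -t/2 (P(t) = -(t + t)/4 = -t/2)
(-143 + P(13))**2 = (-143 - 1/2*13)**2 = (-143 - 13/2)**2 = (-299/2)**2 = 89401/4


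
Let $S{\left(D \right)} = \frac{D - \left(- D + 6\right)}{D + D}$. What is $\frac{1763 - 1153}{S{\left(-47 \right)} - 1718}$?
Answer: $- \frac{14335}{40348} \approx -0.35528$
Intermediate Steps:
$S{\left(D \right)} = \frac{-6 + 2 D}{2 D}$ ($S{\left(D \right)} = \frac{D - \left(6 - D\right)}{2 D} = \left(D + \left(-6 + D\right)\right) \frac{1}{2 D} = \left(-6 + 2 D\right) \frac{1}{2 D} = \frac{-6 + 2 D}{2 D}$)
$\frac{1763 - 1153}{S{\left(-47 \right)} - 1718} = \frac{1763 - 1153}{\frac{-3 - 47}{-47} - 1718} = \frac{610}{\left(- \frac{1}{47}\right) \left(-50\right) - 1718} = \frac{610}{\frac{50}{47} - 1718} = \frac{610}{- \frac{80696}{47}} = 610 \left(- \frac{47}{80696}\right) = - \frac{14335}{40348}$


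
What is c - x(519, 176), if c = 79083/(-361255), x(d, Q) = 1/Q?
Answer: -14279863/63580880 ≈ -0.22459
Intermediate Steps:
c = -79083/361255 (c = 79083*(-1/361255) = -79083/361255 ≈ -0.21891)
c - x(519, 176) = -79083/361255 - 1/176 = -14279863/63580880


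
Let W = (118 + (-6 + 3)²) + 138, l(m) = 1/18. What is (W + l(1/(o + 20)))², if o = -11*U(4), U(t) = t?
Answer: 22762441/324 ≈ 70255.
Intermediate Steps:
o = -44 (o = -11*4 = -44)
l(m) = 1/18
W = 265 (W = (118 + (-3)²) + 138 = (118 + 9) + 138 = 127 + 138 = 265)
(W + l(1/(o + 20)))² = (265 + 1/18)² = (4771/18)² = 22762441/324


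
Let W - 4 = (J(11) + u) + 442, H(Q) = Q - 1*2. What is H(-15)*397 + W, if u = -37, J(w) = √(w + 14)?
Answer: -6335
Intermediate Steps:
J(w) = √(14 + w)
H(Q) = -2 + Q (H(Q) = Q - 2 = -2 + Q)
W = 414 (W = 4 + ((√(14 + 11) - 37) + 442) = 4 + ((√25 - 37) + 442) = 4 + ((5 - 37) + 442) = 4 + (-32 + 442) = 4 + 410 = 414)
H(-15)*397 + W = (-2 - 15)*397 + 414 = -17*397 + 414 = -6749 + 414 = -6335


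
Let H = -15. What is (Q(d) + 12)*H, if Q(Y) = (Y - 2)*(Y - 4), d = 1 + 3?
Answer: -180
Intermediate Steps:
d = 4
Q(Y) = (-4 + Y)*(-2 + Y) (Q(Y) = (-2 + Y)*(-4 + Y) = (-4 + Y)*(-2 + Y))
(Q(d) + 12)*H = ((8 + 4² - 6*4) + 12)*(-15) = ((8 + 16 - 24) + 12)*(-15) = (0 + 12)*(-15) = 12*(-15) = -180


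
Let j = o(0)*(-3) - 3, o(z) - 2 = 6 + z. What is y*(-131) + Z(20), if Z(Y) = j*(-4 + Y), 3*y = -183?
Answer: 7559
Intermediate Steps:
y = -61 (y = (⅓)*(-183) = -61)
o(z) = 8 + z (o(z) = 2 + (6 + z) = 8 + z)
j = -27 (j = (8 + 0)*(-3) - 3 = 8*(-3) - 3 = -24 - 3 = -27)
Z(Y) = 108 - 27*Y (Z(Y) = -27*(-4 + Y) = 108 - 27*Y)
y*(-131) + Z(20) = -61*(-131) + (108 - 27*20) = 7991 + (108 - 540) = 7991 - 432 = 7559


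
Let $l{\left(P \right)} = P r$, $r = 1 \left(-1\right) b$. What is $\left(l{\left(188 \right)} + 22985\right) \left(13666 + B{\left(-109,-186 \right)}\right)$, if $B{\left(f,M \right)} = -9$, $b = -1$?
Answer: $316473661$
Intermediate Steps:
$r = 1$ ($r = 1 \left(-1\right) \left(-1\right) = \left(-1\right) \left(-1\right) = 1$)
$l{\left(P \right)} = P$ ($l{\left(P \right)} = P 1 = P$)
$\left(l{\left(188 \right)} + 22985\right) \left(13666 + B{\left(-109,-186 \right)}\right) = \left(188 + 22985\right) \left(13666 - 9\right) = 23173 \cdot 13657 = 316473661$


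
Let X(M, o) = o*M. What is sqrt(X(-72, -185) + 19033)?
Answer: sqrt(32353) ≈ 179.87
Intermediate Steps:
X(M, o) = M*o
sqrt(X(-72, -185) + 19033) = sqrt(-72*(-185) + 19033) = sqrt(13320 + 19033) = sqrt(32353)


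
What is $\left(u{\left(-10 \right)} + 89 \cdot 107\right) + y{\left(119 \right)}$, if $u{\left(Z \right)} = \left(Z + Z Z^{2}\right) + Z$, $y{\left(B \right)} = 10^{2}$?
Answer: $8603$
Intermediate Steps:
$y{\left(B \right)} = 100$
$u{\left(Z \right)} = Z^{3} + 2 Z$ ($u{\left(Z \right)} = \left(Z + Z^{3}\right) + Z = Z^{3} + 2 Z$)
$\left(u{\left(-10 \right)} + 89 \cdot 107\right) + y{\left(119 \right)} = \left(- 10 \left(2 + \left(-10\right)^{2}\right) + 89 \cdot 107\right) + 100 = \left(- 10 \left(2 + 100\right) + 9523\right) + 100 = \left(\left(-10\right) 102 + 9523\right) + 100 = \left(-1020 + 9523\right) + 100 = 8503 + 100 = 8603$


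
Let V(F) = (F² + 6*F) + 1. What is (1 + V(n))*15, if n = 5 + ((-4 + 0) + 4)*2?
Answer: 855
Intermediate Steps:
n = 5 (n = 5 + (-4 + 4)*2 = 5 + 0*2 = 5 + 0 = 5)
V(F) = 1 + F² + 6*F
(1 + V(n))*15 = (1 + (1 + 5² + 6*5))*15 = (1 + (1 + 25 + 30))*15 = (1 + 56)*15 = 57*15 = 855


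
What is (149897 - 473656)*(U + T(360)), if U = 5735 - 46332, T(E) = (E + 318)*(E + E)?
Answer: -144902549317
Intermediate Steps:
T(E) = 2*E*(318 + E) (T(E) = (318 + E)*(2*E) = 2*E*(318 + E))
U = -40597
(149897 - 473656)*(U + T(360)) = (149897 - 473656)*(-40597 + 2*360*(318 + 360)) = -323759*(-40597 + 2*360*678) = -323759*(-40597 + 488160) = -323759*447563 = -144902549317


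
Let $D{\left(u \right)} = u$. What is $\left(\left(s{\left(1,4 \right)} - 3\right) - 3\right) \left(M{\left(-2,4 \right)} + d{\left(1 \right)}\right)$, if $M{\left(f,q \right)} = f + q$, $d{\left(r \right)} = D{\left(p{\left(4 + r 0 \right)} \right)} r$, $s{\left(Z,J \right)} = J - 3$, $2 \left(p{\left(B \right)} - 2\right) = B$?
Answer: $-30$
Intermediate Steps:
$p{\left(B \right)} = 2 + \frac{B}{2}$
$s{\left(Z,J \right)} = -3 + J$
$d{\left(r \right)} = 4 r$ ($d{\left(r \right)} = \left(2 + \frac{4 + r 0}{2}\right) r = \left(2 + \frac{4 + 0}{2}\right) r = \left(2 + \frac{1}{2} \cdot 4\right) r = \left(2 + 2\right) r = 4 r$)
$\left(\left(s{\left(1,4 \right)} - 3\right) - 3\right) \left(M{\left(-2,4 \right)} + d{\left(1 \right)}\right) = \left(\left(\left(-3 + 4\right) - 3\right) - 3\right) \left(\left(-2 + 4\right) + 4 \cdot 1\right) = \left(\left(1 - 3\right) - 3\right) \left(2 + 4\right) = \left(-2 - 3\right) 6 = \left(-5\right) 6 = -30$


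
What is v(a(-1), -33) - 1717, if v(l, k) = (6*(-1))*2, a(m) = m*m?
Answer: -1729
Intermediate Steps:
a(m) = m²
v(l, k) = -12 (v(l, k) = -6*2 = -12)
v(a(-1), -33) - 1717 = -12 - 1717 = -1729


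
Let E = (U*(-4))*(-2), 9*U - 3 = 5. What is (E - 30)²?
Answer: 42436/81 ≈ 523.90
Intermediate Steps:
U = 8/9 (U = ⅓ + (⅑)*5 = ⅓ + 5/9 = 8/9 ≈ 0.88889)
E = 64/9 (E = ((8/9)*(-4))*(-2) = -32/9*(-2) = 64/9 ≈ 7.1111)
(E - 30)² = (64/9 - 30)² = (-206/9)² = 42436/81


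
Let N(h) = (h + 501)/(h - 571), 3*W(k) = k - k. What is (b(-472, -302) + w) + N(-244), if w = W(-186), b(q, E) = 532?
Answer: 433323/815 ≈ 531.68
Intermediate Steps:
W(k) = 0 (W(k) = (k - k)/3 = (⅓)*0 = 0)
N(h) = (501 + h)/(-571 + h)
w = 0
(b(-472, -302) + w) + N(-244) = (532 + 0) + (501 - 244)/(-571 - 244) = 532 + 257/(-815) = 532 - 1/815*257 = 532 - 257/815 = 433323/815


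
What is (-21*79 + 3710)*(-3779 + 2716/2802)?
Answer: -10855986071/1401 ≈ -7.7487e+6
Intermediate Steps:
(-21*79 + 3710)*(-3779 + 2716/2802) = (-1659 + 3710)*(-3779 + 2716*(1/2802)) = 2051*(-3779 + 1358/1401) = 2051*(-5293021/1401) = -10855986071/1401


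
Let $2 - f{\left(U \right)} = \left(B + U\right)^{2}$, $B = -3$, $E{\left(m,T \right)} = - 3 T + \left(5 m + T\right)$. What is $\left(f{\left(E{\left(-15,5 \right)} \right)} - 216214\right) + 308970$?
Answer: $85014$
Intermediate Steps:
$E{\left(m,T \right)} = - 2 T + 5 m$ ($E{\left(m,T \right)} = - 3 T + \left(T + 5 m\right) = - 2 T + 5 m$)
$f{\left(U \right)} = 2 - \left(-3 + U\right)^{2}$
$\left(f{\left(E{\left(-15,5 \right)} \right)} - 216214\right) + 308970 = \left(\left(2 - \left(-3 + \left(\left(-2\right) 5 + 5 \left(-15\right)\right)\right)^{2}\right) - 216214\right) + 308970 = \left(\left(2 - \left(-3 - 85\right)^{2}\right) - 216214\right) + 308970 = \left(\left(2 - \left(-88\right)^{2}\right) - 216214\right) + 308970 = \left(\left(2 - 7744\right) - 216214\right) + 308970 = \left(-7742 - 216214\right) + 308970 = -223956 + 308970 = 85014$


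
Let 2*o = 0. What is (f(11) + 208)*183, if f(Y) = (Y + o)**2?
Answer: 60207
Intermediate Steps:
o = 0 (o = (1/2)*0 = 0)
f(Y) = Y**2 (f(Y) = (Y + 0)**2 = Y**2)
(f(11) + 208)*183 = (11**2 + 208)*183 = (121 + 208)*183 = 329*183 = 60207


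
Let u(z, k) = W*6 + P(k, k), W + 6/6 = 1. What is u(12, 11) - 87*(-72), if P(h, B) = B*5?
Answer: 6319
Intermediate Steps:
P(h, B) = 5*B
W = 0 (W = -1 + 1 = 0)
u(z, k) = 5*k (u(z, k) = 0*6 + 5*k = 0 + 5*k = 5*k)
u(12, 11) - 87*(-72) = 5*11 - 87*(-72) = 55 + 6264 = 6319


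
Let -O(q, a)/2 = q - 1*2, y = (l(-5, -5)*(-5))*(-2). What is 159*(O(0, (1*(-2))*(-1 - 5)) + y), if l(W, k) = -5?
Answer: -7314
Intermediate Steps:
y = -50 (y = -5*(-5)*(-2) = 25*(-2) = -50)
O(q, a) = 4 - 2*q (O(q, a) = -2*(q - 1*2) = -2*(q - 2) = -2*(-2 + q) = 4 - 2*q)
159*(O(0, (1*(-2))*(-1 - 5)) + y) = 159*((4 - 2*0) - 50) = 159*((4 + 0) - 50) = 159*(4 - 50) = 159*(-46) = -7314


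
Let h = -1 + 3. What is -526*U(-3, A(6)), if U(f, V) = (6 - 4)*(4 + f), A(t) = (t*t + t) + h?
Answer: -1052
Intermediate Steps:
h = 2
A(t) = 2 + t + t² (A(t) = (t*t + t) + 2 = (t² + t) + 2 = (t + t²) + 2 = 2 + t + t²)
U(f, V) = 8 + 2*f (U(f, V) = 2*(4 + f) = 8 + 2*f)
-526*U(-3, A(6)) = -526*(8 + 2*(-3)) = -526*(8 - 6) = -526*2 = -1052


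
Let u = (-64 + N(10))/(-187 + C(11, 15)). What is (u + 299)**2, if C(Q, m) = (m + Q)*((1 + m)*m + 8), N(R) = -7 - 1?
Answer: 389362272121/4355569 ≈ 89394.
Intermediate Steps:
N(R) = -8
C(Q, m) = (8 + m*(1 + m))*(Q + m) (C(Q, m) = (Q + m)*(m*(1 + m) + 8) = (Q + m)*(8 + m*(1 + m)) = (8 + m*(1 + m))*(Q + m))
u = -24/2087 (u = (-64 - 8)/(-187 + (15**2 + 15**3 + 8*11 + 8*15 + 11*15 + 11*15**2)) = -72/(-187 + (225 + 3375 + 88 + 120 + 165 + 11*225)) = -72/(-187 + (225 + 3375 + 88 + 120 + 165 + 2475)) = -72/(-187 + 6448) = -72/6261 = -72*1/6261 = -24/2087 ≈ -0.011500)
(u + 299)**2 = (-24/2087 + 299)**2 = (623989/2087)**2 = 389362272121/4355569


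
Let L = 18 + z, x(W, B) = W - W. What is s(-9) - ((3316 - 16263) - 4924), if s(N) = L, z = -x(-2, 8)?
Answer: 17889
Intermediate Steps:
x(W, B) = 0
z = 0 (z = -1*0 = 0)
L = 18 (L = 18 + 0 = 18)
s(N) = 18
s(-9) - ((3316 - 16263) - 4924) = 18 - ((3316 - 16263) - 4924) = 18 - (-12947 - 4924) = 18 - 1*(-17871) = 18 + 17871 = 17889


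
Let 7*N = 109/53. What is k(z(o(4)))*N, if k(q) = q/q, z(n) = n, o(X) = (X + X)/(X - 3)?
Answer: 109/371 ≈ 0.29380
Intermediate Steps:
o(X) = 2*X/(-3 + X) (o(X) = (2*X)/(-3 + X) = 2*X/(-3 + X))
k(q) = 1
N = 109/371 (N = (109/53)/7 = (109*(1/53))/7 = (⅐)*(109/53) = 109/371 ≈ 0.29380)
k(z(o(4)))*N = 1*(109/371) = 109/371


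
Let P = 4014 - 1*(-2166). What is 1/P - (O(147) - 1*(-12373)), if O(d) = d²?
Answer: -210008759/6180 ≈ -33982.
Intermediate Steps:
P = 6180 (P = 4014 + 2166 = 6180)
1/P - (O(147) - 1*(-12373)) = 1/6180 - (147² - 1*(-12373)) = 1/6180 - (21609 + 12373) = 1/6180 - 1*33982 = 1/6180 - 33982 = -210008759/6180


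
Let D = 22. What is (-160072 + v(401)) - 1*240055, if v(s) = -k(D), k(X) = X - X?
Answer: -400127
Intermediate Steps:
k(X) = 0
v(s) = 0 (v(s) = -1*0 = 0)
(-160072 + v(401)) - 1*240055 = (-160072 + 0) - 1*240055 = -160072 - 240055 = -400127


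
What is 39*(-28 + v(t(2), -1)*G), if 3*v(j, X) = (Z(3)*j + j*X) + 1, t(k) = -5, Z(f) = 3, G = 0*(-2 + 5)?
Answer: -1092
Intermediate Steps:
G = 0 (G = 0*3 = 0)
v(j, X) = ⅓ + j + X*j/3 (v(j, X) = ((3*j + j*X) + 1)/3 = ((3*j + X*j) + 1)/3 = (1 + 3*j + X*j)/3 = ⅓ + j + X*j/3)
39*(-28 + v(t(2), -1)*G) = 39*(-28 + (⅓ - 5 + (⅓)*(-1)*(-5))*0) = 39*(-28 + (⅓ - 5 + 5/3)*0) = 39*(-28 - 3*0) = 39*(-28 + 0) = 39*(-28) = -1092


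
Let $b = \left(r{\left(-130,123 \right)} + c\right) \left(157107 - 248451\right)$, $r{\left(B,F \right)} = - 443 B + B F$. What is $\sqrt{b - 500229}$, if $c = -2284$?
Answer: $41 i \sqrt{2136693} \approx 59932.0 i$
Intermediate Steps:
$b = -3591280704$ ($b = \left(- 130 \left(-443 + 123\right) - 2284\right) \left(157107 - 248451\right) = \left(\left(-130\right) \left(-320\right) - 2284\right) \left(-91344\right) = \left(41600 - 2284\right) \left(-91344\right) = 39316 \left(-91344\right) = -3591280704$)
$\sqrt{b - 500229} = \sqrt{-3591280704 - 500229} = \sqrt{-3591780933} = 41 i \sqrt{2136693}$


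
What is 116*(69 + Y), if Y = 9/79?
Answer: 633360/79 ≈ 8017.2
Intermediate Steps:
Y = 9/79 (Y = 9*(1/79) = 9/79 ≈ 0.11392)
116*(69 + Y) = 116*(69 + 9/79) = 116*(5460/79) = 633360/79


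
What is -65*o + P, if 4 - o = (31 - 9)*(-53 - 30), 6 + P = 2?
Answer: -118954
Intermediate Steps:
P = -4 (P = -6 + 2 = -4)
o = 1830 (o = 4 - (31 - 9)*(-53 - 30) = 4 - 22*(-83) = 4 - 1*(-1826) = 4 + 1826 = 1830)
-65*o + P = -65*1830 - 4 = -118950 - 4 = -118954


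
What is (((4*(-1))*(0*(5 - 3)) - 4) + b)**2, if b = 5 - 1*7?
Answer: 36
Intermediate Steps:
b = -2 (b = 5 - 7 = -2)
(((4*(-1))*(0*(5 - 3)) - 4) + b)**2 = (((4*(-1))*(0*(5 - 3)) - 4) - 2)**2 = ((-0*2 - 4) - 2)**2 = ((-4*0 - 4) - 2)**2 = ((0 - 4) - 2)**2 = (-4 - 2)**2 = (-6)**2 = 36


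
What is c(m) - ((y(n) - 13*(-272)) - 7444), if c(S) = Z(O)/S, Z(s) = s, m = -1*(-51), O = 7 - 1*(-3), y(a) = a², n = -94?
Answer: -251318/51 ≈ -4927.8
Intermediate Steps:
O = 10 (O = 7 + 3 = 10)
m = 51
c(S) = 10/S
c(m) - ((y(n) - 13*(-272)) - 7444) = 10/51 - (((-94)² - 13*(-272)) - 7444) = 10*(1/51) - ((8836 + 3536) - 7444) = 10/51 - (12372 - 7444) = 10/51 - 1*4928 = 10/51 - 4928 = -251318/51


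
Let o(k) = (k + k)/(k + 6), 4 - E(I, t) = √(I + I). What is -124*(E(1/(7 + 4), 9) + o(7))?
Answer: -8184/13 + 124*√22/11 ≈ -576.67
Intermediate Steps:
E(I, t) = 4 - √2*√I (E(I, t) = 4 - √(I + I) = 4 - √(2*I) = 4 - √2*√I)
o(k) = 2*k/(6 + k) (o(k) = (2*k)/(6 + k) = 2*k/(6 + k))
-124*(E(1/(7 + 4), 9) + o(7)) = -124*((4 - √2*√(1/(7 + 4))) + 2*7/(6 + 7)) = -124*((4 - √2*√(1/11)) + 2*7/13) = -124*((4 - √2*√(1/11)) + 2*7*(1/13)) = -124*((4 - √2*√11/11) + 14/13) = -124*((4 - √22/11) + 14/13) = -124*(66/13 - √22/11) = -8184/13 + 124*√22/11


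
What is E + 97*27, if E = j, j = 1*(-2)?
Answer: 2617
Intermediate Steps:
j = -2
E = -2
E + 97*27 = -2 + 97*27 = -2 + 2619 = 2617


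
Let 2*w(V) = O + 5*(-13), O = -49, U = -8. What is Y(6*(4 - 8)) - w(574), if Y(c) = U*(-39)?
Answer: 369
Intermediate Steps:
w(V) = -57 (w(V) = (-49 + 5*(-13))/2 = (-49 - 65)/2 = (½)*(-114) = -57)
Y(c) = 312 (Y(c) = -8*(-39) = 312)
Y(6*(4 - 8)) - w(574) = 312 - 1*(-57) = 312 + 57 = 369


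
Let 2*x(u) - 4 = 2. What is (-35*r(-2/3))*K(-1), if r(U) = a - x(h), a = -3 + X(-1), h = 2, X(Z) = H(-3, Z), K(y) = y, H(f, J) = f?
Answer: -315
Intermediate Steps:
X(Z) = -3
x(u) = 3 (x(u) = 2 + (1/2)*2 = 2 + 1 = 3)
a = -6 (a = -3 - 3 = -6)
r(U) = -9 (r(U) = -6 - 1*3 = -6 - 3 = -9)
(-35*r(-2/3))*K(-1) = -35*(-9)*(-1) = 315*(-1) = -315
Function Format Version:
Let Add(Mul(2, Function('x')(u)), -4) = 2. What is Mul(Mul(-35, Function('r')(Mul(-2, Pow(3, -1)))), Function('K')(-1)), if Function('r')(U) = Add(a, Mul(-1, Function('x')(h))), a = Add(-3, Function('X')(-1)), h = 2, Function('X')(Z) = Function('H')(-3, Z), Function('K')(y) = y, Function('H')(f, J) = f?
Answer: -315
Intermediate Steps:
Function('X')(Z) = -3
Function('x')(u) = 3 (Function('x')(u) = Add(2, Mul(Rational(1, 2), 2)) = Add(2, 1) = 3)
a = -6 (a = Add(-3, -3) = -6)
Function('r')(U) = -9 (Function('r')(U) = Add(-6, Mul(-1, 3)) = Add(-6, -3) = -9)
Mul(Mul(-35, Function('r')(Mul(-2, Pow(3, -1)))), Function('K')(-1)) = Mul(Mul(-35, -9), -1) = Mul(315, -1) = -315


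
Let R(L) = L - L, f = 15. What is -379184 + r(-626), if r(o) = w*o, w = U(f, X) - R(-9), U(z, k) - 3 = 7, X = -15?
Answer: -385444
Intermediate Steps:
U(z, k) = 10 (U(z, k) = 3 + 7 = 10)
R(L) = 0
w = 10 (w = 10 - 1*0 = 10 + 0 = 10)
r(o) = 10*o
-379184 + r(-626) = -379184 + 10*(-626) = -379184 - 6260 = -385444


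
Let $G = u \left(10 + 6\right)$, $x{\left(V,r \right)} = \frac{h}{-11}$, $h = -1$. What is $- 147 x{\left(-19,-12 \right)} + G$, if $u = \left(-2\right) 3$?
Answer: $- \frac{1203}{11} \approx -109.36$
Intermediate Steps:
$x{\left(V,r \right)} = \frac{1}{11}$ ($x{\left(V,r \right)} = - \frac{1}{-11} = \left(-1\right) \left(- \frac{1}{11}\right) = \frac{1}{11}$)
$u = -6$
$G = -96$ ($G = - 6 \left(10 + 6\right) = \left(-6\right) 16 = -96$)
$- 147 x{\left(-19,-12 \right)} + G = \left(-147\right) \frac{1}{11} - 96 = - \frac{147}{11} - 96 = - \frac{1203}{11}$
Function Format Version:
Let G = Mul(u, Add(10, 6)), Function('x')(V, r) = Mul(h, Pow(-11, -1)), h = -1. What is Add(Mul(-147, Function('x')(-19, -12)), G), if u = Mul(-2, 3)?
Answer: Rational(-1203, 11) ≈ -109.36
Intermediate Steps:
Function('x')(V, r) = Rational(1, 11) (Function('x')(V, r) = Mul(-1, Pow(-11, -1)) = Mul(-1, Rational(-1, 11)) = Rational(1, 11))
u = -6
G = -96 (G = Mul(-6, Add(10, 6)) = Mul(-6, 16) = -96)
Add(Mul(-147, Function('x')(-19, -12)), G) = Add(Mul(-147, Rational(1, 11)), -96) = Add(Rational(-147, 11), -96) = Rational(-1203, 11)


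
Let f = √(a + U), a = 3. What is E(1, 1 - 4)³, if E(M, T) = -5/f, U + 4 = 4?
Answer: -125*√3/9 ≈ -24.056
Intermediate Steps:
U = 0 (U = -4 + 4 = 0)
f = √3 (f = √(3 + 0) = √3 ≈ 1.7320)
E(M, T) = -5*√3/3
E(1, 1 - 4)³ = (-5*√3/3)³ = -125*√3/9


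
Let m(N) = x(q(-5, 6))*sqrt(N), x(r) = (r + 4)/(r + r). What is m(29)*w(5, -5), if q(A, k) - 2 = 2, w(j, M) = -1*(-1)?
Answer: sqrt(29) ≈ 5.3852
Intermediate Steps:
w(j, M) = 1
q(A, k) = 4 (q(A, k) = 2 + 2 = 4)
x(r) = (4 + r)/(2*r) (x(r) = (4 + r)/((2*r)) = (4 + r)*(1/(2*r)) = (4 + r)/(2*r))
m(N) = sqrt(N) (m(N) = ((1/2)*(4 + 4)/4)*sqrt(N) = ((1/2)*(1/4)*8)*sqrt(N) = 1*sqrt(N) = sqrt(N))
m(29)*w(5, -5) = sqrt(29)*1 = sqrt(29)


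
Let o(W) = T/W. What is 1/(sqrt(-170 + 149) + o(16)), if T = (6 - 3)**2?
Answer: 48/1819 - 256*I*sqrt(21)/5457 ≈ 0.026388 - 0.21498*I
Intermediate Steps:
T = 9 (T = 3**2 = 9)
o(W) = 9/W
1/(sqrt(-170 + 149) + o(16)) = 1/(sqrt(-170 + 149) + 9/16) = 1/(sqrt(-21) + 9*(1/16)) = 1/(I*sqrt(21) + 9/16) = 1/(9/16 + I*sqrt(21))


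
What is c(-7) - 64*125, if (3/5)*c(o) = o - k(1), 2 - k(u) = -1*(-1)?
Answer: -24040/3 ≈ -8013.3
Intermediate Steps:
k(u) = 1 (k(u) = 2 - (-1)*(-1) = 2 - 1*1 = 2 - 1 = 1)
c(o) = -5/3 + 5*o/3 (c(o) = 5*(o - 1*1)/3 = 5*(o - 1)/3 = 5*(-1 + o)/3 = -5/3 + 5*o/3)
c(-7) - 64*125 = (-5/3 + (5/3)*(-7)) - 64*125 = (-5/3 - 35/3) - 8000 = -40/3 - 8000 = -24040/3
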